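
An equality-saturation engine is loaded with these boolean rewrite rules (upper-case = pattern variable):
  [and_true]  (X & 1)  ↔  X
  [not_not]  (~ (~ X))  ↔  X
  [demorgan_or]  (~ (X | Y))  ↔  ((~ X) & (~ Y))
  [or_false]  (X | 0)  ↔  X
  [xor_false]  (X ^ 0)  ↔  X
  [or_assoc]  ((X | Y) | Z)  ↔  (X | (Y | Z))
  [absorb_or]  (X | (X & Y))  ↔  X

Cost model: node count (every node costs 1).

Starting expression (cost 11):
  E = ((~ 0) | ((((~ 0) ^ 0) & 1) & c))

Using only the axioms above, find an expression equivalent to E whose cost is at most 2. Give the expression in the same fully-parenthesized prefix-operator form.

1. [and_true →] (((~ 0) ^ 0) & 1)  →  ((~ 0) ^ 0);  E = ((~ 0) | (((~ 0) ^ 0) & c))
2. [xor_false →] ((~ 0) ^ 0)  →  (~ 0);  E = ((~ 0) | ((~ 0) & c))
3. [absorb_or →] ((~ 0) | ((~ 0) & c))  →  (~ 0);  cost 2 ≤ 2, done

(~ 0)   [cost 2]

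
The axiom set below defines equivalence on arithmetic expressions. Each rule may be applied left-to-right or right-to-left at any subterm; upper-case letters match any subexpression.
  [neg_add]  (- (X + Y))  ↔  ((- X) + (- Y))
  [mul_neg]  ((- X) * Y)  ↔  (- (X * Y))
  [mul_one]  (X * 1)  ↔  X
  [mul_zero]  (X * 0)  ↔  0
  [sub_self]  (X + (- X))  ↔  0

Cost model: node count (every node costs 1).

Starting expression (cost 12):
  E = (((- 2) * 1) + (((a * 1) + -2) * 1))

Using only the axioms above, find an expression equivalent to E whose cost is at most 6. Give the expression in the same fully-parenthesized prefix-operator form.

1. [mul_one →] ((- 2) * 1)  →  (- 2);  E = ((- 2) + (((a * 1) + -2) * 1))
2. [mul_one →] (((a * 1) + -2) * 1)  →  ((a * 1) + -2);  E = ((- 2) + ((a * 1) + -2))
3. [mul_one →] (a * 1)  →  a;  cost 6 ≤ 6, done

((- 2) + (a + -2))   [cost 6]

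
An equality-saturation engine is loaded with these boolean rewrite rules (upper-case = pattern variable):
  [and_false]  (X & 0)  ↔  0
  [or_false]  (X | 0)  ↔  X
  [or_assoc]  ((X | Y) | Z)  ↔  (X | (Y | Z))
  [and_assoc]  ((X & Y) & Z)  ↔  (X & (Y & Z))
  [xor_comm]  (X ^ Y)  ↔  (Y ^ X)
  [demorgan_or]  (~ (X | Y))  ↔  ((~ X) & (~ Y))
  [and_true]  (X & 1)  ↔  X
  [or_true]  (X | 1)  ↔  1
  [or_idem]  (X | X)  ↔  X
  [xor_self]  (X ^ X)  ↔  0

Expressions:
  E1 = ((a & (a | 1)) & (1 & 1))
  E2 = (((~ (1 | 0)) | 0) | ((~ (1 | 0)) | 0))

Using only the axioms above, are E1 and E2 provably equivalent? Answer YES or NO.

NO

All listed rules preserve value, hence provable equivalence implies equal values everywhere; look for a separating assignment.
a=1 gives E1 ↦ 1, E2 ↦ 0; values differ ⇒ not provably equivalent.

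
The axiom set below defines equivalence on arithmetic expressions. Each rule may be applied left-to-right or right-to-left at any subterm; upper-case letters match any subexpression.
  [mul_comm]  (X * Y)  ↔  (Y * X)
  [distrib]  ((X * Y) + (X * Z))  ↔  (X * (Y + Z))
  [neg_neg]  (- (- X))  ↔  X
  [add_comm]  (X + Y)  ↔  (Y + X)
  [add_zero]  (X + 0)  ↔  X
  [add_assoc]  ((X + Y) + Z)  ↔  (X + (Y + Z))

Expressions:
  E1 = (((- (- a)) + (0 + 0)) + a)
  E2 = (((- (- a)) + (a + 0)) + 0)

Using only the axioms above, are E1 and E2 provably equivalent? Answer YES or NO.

YES

1. [add_zero →] (0 + 0)  →  0;  E1 = (((- (- a)) + 0) + a)
2. [add_zero →] ((- (- a)) + 0)  →  (- (- a));  E1 = ((- (- a)) + a)
3. [neg_neg →] (- (- a))  →  a;  E1 = (a + a)
4. [add_zero ←] (a + a)  →  ((a + a) + 0)
5. [neg_neg ←] a  →  (- (- a));  E1 = (((- (- a)) + a) + 0)
6. [add_zero ←] a  →  (a + 0);  this is E2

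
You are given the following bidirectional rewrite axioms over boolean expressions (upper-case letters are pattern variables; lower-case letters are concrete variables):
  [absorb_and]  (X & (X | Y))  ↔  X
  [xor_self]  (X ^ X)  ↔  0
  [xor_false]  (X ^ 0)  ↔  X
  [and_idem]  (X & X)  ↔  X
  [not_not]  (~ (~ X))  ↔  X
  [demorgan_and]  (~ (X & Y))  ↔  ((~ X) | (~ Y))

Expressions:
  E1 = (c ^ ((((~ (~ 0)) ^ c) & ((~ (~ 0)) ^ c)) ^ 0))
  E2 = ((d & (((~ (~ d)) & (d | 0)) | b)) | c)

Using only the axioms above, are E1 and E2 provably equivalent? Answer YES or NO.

All listed rules preserve value, hence provable equivalence implies equal values everywhere; look for a separating assignment.
b=0, c=0, d=1 gives E1 ↦ 0, E2 ↦ 1; values differ ⇒ not provably equivalent.

NO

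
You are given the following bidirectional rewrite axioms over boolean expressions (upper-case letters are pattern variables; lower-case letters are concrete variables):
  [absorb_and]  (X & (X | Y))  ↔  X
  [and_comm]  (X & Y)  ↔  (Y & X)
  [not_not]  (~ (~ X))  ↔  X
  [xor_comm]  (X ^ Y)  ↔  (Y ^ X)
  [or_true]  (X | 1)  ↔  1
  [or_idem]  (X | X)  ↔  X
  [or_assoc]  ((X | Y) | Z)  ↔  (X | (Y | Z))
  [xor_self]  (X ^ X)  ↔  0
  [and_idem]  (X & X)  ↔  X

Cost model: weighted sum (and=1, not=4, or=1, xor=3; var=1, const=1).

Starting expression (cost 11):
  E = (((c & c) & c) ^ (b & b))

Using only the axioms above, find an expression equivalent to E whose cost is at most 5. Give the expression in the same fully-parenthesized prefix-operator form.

1. [and_idem →] (c & c)  →  c;  E = ((c & c) ^ (b & b))
2. [and_idem →] (b & b)  →  b;  E = ((c & c) ^ b)
3. [and_idem →] (c & c)  →  c;  cost 5 ≤ 5, done

(c ^ b)   [cost 5]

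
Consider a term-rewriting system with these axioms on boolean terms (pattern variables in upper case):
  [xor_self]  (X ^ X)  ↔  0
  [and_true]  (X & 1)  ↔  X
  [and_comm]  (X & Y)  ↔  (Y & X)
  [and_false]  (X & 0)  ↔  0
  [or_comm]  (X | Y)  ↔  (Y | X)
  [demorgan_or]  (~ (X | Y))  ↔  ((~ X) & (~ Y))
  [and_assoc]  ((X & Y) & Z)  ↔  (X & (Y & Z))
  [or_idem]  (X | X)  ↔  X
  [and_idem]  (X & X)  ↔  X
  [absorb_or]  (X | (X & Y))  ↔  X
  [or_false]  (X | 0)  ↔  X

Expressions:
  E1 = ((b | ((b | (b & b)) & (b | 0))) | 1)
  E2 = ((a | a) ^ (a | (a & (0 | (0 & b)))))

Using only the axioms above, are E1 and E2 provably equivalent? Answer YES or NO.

NO

All listed rules preserve value, hence provable equivalence implies equal values everywhere; look for a separating assignment.
a=0, b=0 gives E1 ↦ 1, E2 ↦ 0; values differ ⇒ not provably equivalent.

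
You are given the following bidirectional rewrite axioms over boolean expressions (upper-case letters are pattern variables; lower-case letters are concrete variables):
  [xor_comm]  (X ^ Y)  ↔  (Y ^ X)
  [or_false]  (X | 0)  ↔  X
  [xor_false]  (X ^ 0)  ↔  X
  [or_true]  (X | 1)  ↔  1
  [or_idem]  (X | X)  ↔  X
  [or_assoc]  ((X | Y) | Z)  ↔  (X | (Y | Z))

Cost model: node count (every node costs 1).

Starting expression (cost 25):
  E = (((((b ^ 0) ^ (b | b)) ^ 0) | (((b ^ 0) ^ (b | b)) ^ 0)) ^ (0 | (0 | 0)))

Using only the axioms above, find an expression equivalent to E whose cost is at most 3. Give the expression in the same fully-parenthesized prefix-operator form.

step 1: or_idem (→) rewrites ((((b ^ 0) ^ (b | b)) ^ 0) | (((b ^ 0) ^ (b | b)) ^ 0)) into (((b ^ 0) ^ (b | b)) ^ 0), now ((((b ^ 0) ^ (b | b)) ^ 0) ^ (0 | (0 | 0)))
step 2: or_idem (→) rewrites (0 | 0) into 0, now ((((b ^ 0) ^ (b | b)) ^ 0) ^ (0 | 0))
step 3: or_idem (→) rewrites (0 | 0) into 0, now ((((b ^ 0) ^ (b | b)) ^ 0) ^ 0)
step 4: xor_false (→) rewrites (((b ^ 0) ^ (b | b)) ^ 0) into ((b ^ 0) ^ (b | b)), now (((b ^ 0) ^ (b | b)) ^ 0)
step 5: xor_false (→) rewrites (((b ^ 0) ^ (b | b)) ^ 0) into ((b ^ 0) ^ (b | b))
step 6: xor_false (→) rewrites (b ^ 0) into b, now (b ^ (b | b))
step 7: or_idem (→) rewrites (b | b) into b, reaching cost 3 (bound 3)

(b ^ b)   [cost 3]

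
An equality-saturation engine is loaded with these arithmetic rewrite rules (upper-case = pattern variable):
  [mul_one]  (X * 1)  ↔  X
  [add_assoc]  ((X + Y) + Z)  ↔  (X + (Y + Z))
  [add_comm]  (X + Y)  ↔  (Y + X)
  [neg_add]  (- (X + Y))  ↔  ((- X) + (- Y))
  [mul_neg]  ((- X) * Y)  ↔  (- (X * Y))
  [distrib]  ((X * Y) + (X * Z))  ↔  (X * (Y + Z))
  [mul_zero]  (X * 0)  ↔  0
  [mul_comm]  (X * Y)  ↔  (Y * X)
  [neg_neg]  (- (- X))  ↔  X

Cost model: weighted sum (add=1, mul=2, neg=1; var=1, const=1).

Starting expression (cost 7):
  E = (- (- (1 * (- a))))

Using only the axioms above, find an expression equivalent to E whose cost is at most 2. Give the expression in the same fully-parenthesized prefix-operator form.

step 1: neg_neg (→) rewrites (- (- (1 * (- a)))) into (1 * (- a))
step 2: mul_comm (→) rewrites (1 * (- a)) into ((- a) * 1)
step 3: mul_one (→) rewrites ((- a) * 1) into (- a), reaching cost 2 (bound 2)

(- a)   [cost 2]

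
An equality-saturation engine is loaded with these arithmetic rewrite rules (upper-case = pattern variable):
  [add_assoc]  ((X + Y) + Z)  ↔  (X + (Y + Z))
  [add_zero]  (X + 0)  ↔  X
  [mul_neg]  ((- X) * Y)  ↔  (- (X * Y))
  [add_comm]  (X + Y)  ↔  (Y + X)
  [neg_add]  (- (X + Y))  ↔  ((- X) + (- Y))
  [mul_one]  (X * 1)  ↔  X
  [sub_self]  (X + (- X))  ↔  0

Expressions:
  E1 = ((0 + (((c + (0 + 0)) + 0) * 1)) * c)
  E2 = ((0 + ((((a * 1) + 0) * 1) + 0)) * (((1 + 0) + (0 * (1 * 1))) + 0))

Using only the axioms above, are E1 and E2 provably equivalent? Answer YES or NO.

NO

All listed rules preserve value, hence provable equivalence implies equal values everywhere; look for a separating assignment.
a=0, c=1 gives E1 ↦ 1, E2 ↦ 0; values differ ⇒ not provably equivalent.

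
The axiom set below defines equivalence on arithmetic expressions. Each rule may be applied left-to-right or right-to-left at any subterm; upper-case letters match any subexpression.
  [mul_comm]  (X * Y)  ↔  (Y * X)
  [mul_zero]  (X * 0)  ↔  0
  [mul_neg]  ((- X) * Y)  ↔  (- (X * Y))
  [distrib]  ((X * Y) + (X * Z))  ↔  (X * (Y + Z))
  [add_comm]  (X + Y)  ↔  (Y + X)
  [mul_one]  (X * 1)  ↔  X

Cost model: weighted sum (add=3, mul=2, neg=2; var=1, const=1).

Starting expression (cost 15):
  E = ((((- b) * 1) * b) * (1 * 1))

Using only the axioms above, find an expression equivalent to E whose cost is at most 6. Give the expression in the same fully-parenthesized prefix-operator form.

((- b) * b)   [cost 6]

(1) (1 * 1)  =[mul_one →]=  1    ⊢ ((((- b) * 1) * b) * 1)
(2) ((((- b) * 1) * b) * 1)  =[mul_one →]=  (((- b) * 1) * b)
(3) ((- b) * 1)  =[mul_one →]=  (- b)    ⊢ cost 6, within 6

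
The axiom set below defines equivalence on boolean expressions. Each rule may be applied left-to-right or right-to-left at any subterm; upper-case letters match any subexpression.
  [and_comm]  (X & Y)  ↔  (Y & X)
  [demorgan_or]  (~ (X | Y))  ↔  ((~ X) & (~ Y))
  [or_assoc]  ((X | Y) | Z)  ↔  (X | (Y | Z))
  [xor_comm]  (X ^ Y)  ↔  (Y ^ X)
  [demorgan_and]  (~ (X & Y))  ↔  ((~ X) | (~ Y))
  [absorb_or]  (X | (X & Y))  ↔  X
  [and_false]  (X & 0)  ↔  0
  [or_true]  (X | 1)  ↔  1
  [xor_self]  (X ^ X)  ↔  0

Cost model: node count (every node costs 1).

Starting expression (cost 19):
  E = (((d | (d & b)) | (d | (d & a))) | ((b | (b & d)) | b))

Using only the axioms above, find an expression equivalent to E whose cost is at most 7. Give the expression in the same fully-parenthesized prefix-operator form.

((d | d) | (b | b))   [cost 7]

1. [absorb_or →] (d | (d & a))  →  d;  E = (((d | (d & b)) | d) | ((b | (b & d)) | b))
2. [absorb_or →] (b | (b & d))  →  b;  E = (((d | (d & b)) | d) | (b | b))
3. [absorb_or →] (d | (d & b))  →  d;  cost 7 ≤ 7, done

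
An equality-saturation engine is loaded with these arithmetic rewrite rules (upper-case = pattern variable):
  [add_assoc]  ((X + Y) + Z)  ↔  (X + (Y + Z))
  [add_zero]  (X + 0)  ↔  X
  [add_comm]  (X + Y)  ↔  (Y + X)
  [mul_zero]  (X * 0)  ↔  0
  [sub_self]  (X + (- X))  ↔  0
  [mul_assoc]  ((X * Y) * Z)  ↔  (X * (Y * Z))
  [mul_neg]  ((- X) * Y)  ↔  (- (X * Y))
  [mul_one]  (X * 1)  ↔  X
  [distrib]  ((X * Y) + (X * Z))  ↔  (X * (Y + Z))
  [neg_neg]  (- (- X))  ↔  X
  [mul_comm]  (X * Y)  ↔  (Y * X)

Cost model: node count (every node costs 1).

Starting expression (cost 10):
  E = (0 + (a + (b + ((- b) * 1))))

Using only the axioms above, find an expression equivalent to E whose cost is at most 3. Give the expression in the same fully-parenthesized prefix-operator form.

(0 + a)   [cost 3]

1. [mul_one →] ((- b) * 1)  →  (- b);  E = (0 + (a + (b + (- b))))
2. [sub_self →] (b + (- b))  →  0;  E = (0 + (a + 0))
3. [add_zero →] (a + 0)  →  a;  cost 3 ≤ 3, done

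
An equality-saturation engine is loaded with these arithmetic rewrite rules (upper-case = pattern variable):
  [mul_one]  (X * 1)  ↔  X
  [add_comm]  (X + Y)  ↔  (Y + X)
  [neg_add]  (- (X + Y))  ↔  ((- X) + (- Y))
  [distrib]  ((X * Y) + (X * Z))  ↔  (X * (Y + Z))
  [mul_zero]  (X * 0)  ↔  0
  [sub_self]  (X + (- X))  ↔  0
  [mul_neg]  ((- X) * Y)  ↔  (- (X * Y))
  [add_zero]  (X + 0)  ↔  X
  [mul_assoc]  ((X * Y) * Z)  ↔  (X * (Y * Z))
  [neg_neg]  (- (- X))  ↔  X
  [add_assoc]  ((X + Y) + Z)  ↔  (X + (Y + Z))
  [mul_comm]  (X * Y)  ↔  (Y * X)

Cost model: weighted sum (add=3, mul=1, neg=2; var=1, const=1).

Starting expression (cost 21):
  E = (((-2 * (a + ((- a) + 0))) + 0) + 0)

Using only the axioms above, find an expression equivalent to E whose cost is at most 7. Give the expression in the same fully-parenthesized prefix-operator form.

((-2 * 0) + 0)   [cost 7]

step 1: add_zero (→) rewrites ((- a) + 0) into (- a), now (((-2 * (a + (- a))) + 0) + 0)
step 2: sub_self (→) rewrites (a + (- a)) into 0, now (((-2 * 0) + 0) + 0)
step 3: add_zero (→) rewrites (((-2 * 0) + 0) + 0) into ((-2 * 0) + 0), reaching cost 7 (bound 7)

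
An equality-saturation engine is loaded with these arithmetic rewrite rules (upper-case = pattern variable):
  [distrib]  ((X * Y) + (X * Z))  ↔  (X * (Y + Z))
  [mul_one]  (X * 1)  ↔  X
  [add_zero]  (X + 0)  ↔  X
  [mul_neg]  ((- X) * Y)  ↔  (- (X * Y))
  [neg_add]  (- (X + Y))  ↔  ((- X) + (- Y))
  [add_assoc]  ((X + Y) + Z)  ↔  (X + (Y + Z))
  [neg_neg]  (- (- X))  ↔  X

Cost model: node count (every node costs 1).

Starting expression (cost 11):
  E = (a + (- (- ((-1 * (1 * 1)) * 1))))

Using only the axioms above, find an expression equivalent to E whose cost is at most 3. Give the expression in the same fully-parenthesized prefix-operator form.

1. [neg_neg →] (- (- ((-1 * (1 * 1)) * 1)))  →  ((-1 * (1 * 1)) * 1);  E = (a + ((-1 * (1 * 1)) * 1))
2. [mul_one →] (1 * 1)  →  1;  E = (a + ((-1 * 1) * 1))
3. [mul_one →] (-1 * 1)  →  -1;  E = (a + (-1 * 1))
4. [mul_one →] (-1 * 1)  →  -1;  cost 3 ≤ 3, done

(a + -1)   [cost 3]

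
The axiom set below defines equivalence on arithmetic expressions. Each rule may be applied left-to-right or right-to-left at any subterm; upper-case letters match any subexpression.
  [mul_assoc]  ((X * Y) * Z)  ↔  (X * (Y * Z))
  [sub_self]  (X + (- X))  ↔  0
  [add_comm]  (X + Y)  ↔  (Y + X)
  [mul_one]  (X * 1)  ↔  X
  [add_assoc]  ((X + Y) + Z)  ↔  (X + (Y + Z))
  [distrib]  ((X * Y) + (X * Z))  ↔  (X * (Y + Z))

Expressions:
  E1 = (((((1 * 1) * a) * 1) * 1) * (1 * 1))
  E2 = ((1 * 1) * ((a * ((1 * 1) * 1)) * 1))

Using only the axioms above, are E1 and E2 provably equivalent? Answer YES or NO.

YES

1. [mul_one →] (1 * 1)  →  1;  E1 = ((((1 * a) * 1) * 1) * (1 * 1))
2. [mul_one →] (((1 * a) * 1) * 1)  →  ((1 * a) * 1);  E1 = (((1 * a) * 1) * (1 * 1))
3. [mul_one →] ((1 * a) * 1)  →  (1 * a);  E1 = ((1 * a) * (1 * 1))
4. [mul_one →] (1 * 1)  →  1;  E1 = ((1 * a) * 1)
5. [mul_one →] ((1 * a) * 1)  →  (1 * a)
6. [mul_one ←] 1  →  (1 * 1);  E1 = ((1 * 1) * a)
7. [mul_one ←] a  →  (a * 1);  E1 = ((1 * 1) * (a * 1))
8. [mul_one ←] (a * 1)  →  ((a * 1) * 1);  E1 = ((1 * 1) * ((a * 1) * 1))
9. [mul_one ←] 1  →  (1 * 1);  E1 = ((1 * 1) * ((a * (1 * 1)) * 1))
10. [mul_one ←] 1  →  (1 * 1);  this is E2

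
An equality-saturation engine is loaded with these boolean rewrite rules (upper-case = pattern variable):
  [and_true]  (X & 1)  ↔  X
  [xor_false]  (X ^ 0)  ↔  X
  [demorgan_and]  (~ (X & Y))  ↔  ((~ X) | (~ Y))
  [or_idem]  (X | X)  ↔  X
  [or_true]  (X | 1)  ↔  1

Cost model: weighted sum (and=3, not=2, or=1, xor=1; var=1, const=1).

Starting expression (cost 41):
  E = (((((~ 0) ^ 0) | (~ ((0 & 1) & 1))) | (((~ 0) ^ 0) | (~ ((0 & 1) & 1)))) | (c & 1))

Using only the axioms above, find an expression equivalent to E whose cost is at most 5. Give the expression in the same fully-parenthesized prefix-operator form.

((~ 0) | c)   [cost 5]

step 1: or_idem (→) rewrites ((((~ 0) ^ 0) | (~ ((0 & 1) & 1))) | (((~ 0) ^ 0) | (~ ((0 & 1) & 1)))) into (((~ 0) ^ 0) | (~ ((0 & 1) & 1))), now ((((~ 0) ^ 0) | (~ ((0 & 1) & 1))) | (c & 1))
step 2: and_true (→) rewrites (c & 1) into c, now ((((~ 0) ^ 0) | (~ ((0 & 1) & 1))) | c)
step 3: xor_false (→) rewrites ((~ 0) ^ 0) into (~ 0), now (((~ 0) | (~ ((0 & 1) & 1))) | c)
step 4: and_true (→) rewrites (0 & 1) into 0, now (((~ 0) | (~ (0 & 1))) | c)
step 5: and_true (→) rewrites (0 & 1) into 0, now (((~ 0) | (~ 0)) | c)
step 6: or_idem (→) rewrites ((~ 0) | (~ 0)) into (~ 0), reaching cost 5 (bound 5)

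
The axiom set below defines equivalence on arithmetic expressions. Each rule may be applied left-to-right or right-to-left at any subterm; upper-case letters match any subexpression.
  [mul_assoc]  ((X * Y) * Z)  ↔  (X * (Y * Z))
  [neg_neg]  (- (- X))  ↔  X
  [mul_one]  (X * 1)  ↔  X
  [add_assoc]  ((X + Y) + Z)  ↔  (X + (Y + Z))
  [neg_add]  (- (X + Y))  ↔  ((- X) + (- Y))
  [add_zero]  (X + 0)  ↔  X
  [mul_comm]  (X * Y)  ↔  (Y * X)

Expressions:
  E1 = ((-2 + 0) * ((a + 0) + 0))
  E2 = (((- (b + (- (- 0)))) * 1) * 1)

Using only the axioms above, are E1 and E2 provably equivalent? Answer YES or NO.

The axioms are sound identities: if E1 ↔* E2 then E1 and E2 evaluate identically under any assignment.
Under a=0, b=1: E1 evaluates to 0, E2 to -1. Distinct ⇒ no rewrite sequence connects them.

NO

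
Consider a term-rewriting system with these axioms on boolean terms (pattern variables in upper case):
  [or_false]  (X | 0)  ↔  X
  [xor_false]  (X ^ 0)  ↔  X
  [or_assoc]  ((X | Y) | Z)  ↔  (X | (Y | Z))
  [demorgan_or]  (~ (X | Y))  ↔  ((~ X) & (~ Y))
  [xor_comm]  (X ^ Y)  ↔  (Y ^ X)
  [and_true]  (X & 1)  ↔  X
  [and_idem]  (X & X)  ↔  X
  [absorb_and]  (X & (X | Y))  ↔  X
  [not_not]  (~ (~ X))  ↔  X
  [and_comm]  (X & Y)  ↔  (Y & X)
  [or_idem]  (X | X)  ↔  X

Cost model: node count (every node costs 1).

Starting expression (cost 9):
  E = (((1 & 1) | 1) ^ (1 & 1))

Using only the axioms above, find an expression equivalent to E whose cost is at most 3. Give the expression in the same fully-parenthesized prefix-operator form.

(1 ^ 1)   [cost 3]

(1) (1 & 1)  =[and_true →]=  1    ⊢ ((1 | 1) ^ (1 & 1))
(2) (1 & 1)  =[and_idem →]=  1    ⊢ ((1 | 1) ^ 1)
(3) (1 | 1)  =[or_idem →]=  1    ⊢ cost 3, within 3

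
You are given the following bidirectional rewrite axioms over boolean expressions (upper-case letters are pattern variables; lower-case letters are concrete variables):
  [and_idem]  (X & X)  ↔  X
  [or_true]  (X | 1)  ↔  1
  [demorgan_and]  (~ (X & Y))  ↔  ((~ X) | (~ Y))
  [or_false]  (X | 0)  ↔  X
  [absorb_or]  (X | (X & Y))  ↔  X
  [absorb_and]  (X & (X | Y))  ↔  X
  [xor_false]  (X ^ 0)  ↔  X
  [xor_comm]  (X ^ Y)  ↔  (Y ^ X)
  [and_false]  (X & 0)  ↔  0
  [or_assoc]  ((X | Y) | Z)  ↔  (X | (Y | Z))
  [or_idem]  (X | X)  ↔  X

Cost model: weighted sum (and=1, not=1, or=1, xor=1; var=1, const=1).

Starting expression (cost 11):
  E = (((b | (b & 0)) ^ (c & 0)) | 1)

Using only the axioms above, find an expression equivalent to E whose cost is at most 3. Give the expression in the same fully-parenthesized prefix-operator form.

(b | 1)   [cost 3]

(1) (c & 0)  =[and_false →]=  0    ⊢ (((b | (b & 0)) ^ 0) | 1)
(2) ((b | (b & 0)) ^ 0)  =[xor_false →]=  (b | (b & 0))    ⊢ ((b | (b & 0)) | 1)
(3) (b | (b & 0))  =[absorb_or →]=  b    ⊢ cost 3, within 3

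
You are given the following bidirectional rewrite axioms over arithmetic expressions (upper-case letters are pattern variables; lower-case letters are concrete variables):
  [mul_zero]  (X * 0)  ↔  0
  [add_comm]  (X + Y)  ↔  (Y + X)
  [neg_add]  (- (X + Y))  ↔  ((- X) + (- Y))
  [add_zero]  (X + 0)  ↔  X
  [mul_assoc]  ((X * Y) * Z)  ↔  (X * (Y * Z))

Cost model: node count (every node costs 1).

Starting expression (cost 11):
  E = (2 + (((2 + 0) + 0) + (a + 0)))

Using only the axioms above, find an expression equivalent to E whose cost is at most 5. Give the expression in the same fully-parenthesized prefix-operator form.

(2 + (2 + a))   [cost 5]

step 1: add_zero (→) rewrites (2 + 0) into 2, now (2 + ((2 + 0) + (a + 0)))
step 2: add_zero (→) rewrites (2 + 0) into 2, now (2 + (2 + (a + 0)))
step 3: add_zero (→) rewrites (a + 0) into a, reaching cost 5 (bound 5)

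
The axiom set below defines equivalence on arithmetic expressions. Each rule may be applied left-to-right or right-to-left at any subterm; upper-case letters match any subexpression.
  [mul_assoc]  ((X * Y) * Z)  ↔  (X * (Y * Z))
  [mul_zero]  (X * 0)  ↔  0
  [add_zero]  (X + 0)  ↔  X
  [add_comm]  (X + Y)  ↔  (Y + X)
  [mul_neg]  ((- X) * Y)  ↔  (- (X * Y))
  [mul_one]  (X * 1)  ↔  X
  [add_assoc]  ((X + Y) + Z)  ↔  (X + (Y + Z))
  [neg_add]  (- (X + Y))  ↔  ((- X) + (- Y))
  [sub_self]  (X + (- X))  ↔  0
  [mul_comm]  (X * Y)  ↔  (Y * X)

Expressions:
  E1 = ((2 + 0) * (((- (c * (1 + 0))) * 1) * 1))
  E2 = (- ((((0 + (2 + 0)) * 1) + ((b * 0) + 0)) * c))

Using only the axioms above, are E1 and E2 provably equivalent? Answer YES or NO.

step 1: add_zero (→) rewrites (1 + 0) into 1, now ((2 + 0) * (((- (c * 1)) * 1) * 1))
step 2: add_zero (→) rewrites (2 + 0) into 2, now (2 * (((- (c * 1)) * 1) * 1))
step 3: mul_assoc (→) rewrites (((- (c * 1)) * 1) * 1) into ((- (c * 1)) * (1 * 1)), now (2 * ((- (c * 1)) * (1 * 1)))
step 4: mul_one (→) rewrites (c * 1) into c, now (2 * ((- c) * (1 * 1)))
step 5: mul_one (→) rewrites (1 * 1) into 1, now (2 * ((- c) * 1))
step 6: mul_comm (→) rewrites (2 * ((- c) * 1)) into (((- c) * 1) * 2)
step 7: mul_neg (→) rewrites ((- c) * 1) into (- (c * 1)), now ((- (c * 1)) * 2)
step 8: mul_neg (→) rewrites ((- (c * 1)) * 2) into (- ((c * 1) * 2))
step 9: mul_one (→) rewrites (c * 1) into c, now (- (c * 2))
step 10: add_zero (←) rewrites 2 into (2 + 0), now (- (c * (2 + 0)))
step 11: add_comm (→) rewrites (2 + 0) into (0 + 2), now (- (c * (0 + 2)))
step 12: mul_comm (→) rewrites (c * (0 + 2)) into ((0 + 2) * c), now (- ((0 + 2) * c))
step 13: add_zero (←) rewrites 2 into (2 + 0), now (- ((0 + (2 + 0)) * c))
step 14: add_zero (←) rewrites (0 + (2 + 0)) into ((0 + (2 + 0)) + 0), now (- (((0 + (2 + 0)) + 0) * c))
step 15: add_zero (←) rewrites 0 into (0 + 0), now (- (((0 + (2 + 0)) + (0 + 0)) * c))
step 16: mul_zero (←) rewrites 0 into (b * 0), now (- (((0 + (2 + 0)) + ((b * 0) + 0)) * c))
step 17: mul_one (←) rewrites (0 + (2 + 0)) into ((0 + (2 + 0)) * 1), which is E2

YES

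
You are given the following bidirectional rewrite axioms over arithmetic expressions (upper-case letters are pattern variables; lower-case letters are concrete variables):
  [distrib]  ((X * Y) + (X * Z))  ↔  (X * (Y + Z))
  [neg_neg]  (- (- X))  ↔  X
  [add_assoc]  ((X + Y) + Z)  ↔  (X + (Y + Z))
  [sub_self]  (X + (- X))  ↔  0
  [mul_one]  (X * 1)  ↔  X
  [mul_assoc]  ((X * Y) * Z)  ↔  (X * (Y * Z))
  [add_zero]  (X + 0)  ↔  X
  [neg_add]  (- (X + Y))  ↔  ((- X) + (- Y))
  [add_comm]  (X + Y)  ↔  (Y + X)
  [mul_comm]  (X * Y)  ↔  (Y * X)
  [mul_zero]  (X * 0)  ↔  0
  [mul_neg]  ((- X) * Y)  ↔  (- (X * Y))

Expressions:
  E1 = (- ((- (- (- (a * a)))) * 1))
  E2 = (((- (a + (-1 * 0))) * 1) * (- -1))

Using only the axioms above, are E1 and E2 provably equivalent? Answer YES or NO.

NO

All listed rules preserve value, hence provable equivalence implies equal values everywhere; look for a separating assignment.
a=1 gives E1 ↦ 1, E2 ↦ -1; values differ ⇒ not provably equivalent.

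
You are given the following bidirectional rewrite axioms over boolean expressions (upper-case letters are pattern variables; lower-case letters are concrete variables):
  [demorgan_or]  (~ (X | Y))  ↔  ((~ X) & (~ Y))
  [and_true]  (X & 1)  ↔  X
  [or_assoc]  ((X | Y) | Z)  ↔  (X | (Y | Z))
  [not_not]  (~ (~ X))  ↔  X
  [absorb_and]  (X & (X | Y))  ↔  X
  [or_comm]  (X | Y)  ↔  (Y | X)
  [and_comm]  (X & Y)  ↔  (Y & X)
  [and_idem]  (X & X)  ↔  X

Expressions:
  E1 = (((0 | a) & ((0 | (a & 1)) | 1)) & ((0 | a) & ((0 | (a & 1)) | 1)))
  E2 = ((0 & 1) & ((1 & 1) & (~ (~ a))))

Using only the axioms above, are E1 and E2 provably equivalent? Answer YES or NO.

All listed rules preserve value, hence provable equivalence implies equal values everywhere; look for a separating assignment.
a=1 gives E1 ↦ 1, E2 ↦ 0; values differ ⇒ not provably equivalent.

NO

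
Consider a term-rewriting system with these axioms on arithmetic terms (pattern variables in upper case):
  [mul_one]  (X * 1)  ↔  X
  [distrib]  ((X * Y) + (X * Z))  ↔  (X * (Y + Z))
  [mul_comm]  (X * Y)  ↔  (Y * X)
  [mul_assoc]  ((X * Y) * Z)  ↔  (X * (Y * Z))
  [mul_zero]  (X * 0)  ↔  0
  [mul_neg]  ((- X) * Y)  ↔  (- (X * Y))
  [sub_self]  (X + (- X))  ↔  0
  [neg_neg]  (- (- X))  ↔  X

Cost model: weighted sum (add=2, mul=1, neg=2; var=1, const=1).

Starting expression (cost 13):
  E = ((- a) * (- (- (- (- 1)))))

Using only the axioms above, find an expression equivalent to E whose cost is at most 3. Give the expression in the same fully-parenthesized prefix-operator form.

(- a)   [cost 3]

(1) (- (- 1))  =[neg_neg →]=  1    ⊢ ((- a) * (- (- 1)))
(2) (- (- 1))  =[neg_neg →]=  1    ⊢ ((- a) * 1)
(3) ((- a) * 1)  =[mul_one →]=  (- a)    ⊢ cost 3, within 3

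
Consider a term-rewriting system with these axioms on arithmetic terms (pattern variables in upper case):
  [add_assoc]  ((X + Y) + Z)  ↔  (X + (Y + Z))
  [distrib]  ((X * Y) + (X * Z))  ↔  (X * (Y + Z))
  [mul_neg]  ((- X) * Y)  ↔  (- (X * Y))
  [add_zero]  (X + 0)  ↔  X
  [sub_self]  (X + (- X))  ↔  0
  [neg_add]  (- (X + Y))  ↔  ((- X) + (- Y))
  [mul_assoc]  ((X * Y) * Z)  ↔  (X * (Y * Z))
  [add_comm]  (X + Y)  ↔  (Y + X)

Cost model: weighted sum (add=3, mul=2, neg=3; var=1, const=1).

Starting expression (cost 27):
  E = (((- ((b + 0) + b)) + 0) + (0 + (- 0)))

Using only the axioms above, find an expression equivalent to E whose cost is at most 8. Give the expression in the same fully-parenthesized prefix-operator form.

(- (b + b))   [cost 8]

step 1: add_zero (→) rewrites ((- ((b + 0) + b)) + 0) into (- ((b + 0) + b)), now ((- ((b + 0) + b)) + (0 + (- 0)))
step 2: sub_self (→) rewrites (0 + (- 0)) into 0, now ((- ((b + 0) + b)) + 0)
step 3: add_zero (→) rewrites (b + 0) into b, now ((- (b + b)) + 0)
step 4: add_zero (→) rewrites ((- (b + b)) + 0) into (- (b + b)), reaching cost 8 (bound 8)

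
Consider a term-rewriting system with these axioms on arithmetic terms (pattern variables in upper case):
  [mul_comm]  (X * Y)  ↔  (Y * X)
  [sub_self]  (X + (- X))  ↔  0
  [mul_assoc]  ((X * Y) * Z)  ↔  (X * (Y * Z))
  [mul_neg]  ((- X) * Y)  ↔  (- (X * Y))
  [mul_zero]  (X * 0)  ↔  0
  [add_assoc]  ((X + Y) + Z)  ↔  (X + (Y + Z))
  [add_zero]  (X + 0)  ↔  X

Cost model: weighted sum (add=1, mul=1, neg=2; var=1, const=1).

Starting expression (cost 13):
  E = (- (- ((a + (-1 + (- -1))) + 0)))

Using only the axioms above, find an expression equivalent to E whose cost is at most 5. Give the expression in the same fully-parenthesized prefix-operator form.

(- (- a))   [cost 5]

step 1: sub_self (→) rewrites (-1 + (- -1)) into 0, now (- (- ((a + 0) + 0)))
step 2: add_zero (→) rewrites ((a + 0) + 0) into (a + 0), now (- (- (a + 0)))
step 3: add_zero (→) rewrites (a + 0) into a, reaching cost 5 (bound 5)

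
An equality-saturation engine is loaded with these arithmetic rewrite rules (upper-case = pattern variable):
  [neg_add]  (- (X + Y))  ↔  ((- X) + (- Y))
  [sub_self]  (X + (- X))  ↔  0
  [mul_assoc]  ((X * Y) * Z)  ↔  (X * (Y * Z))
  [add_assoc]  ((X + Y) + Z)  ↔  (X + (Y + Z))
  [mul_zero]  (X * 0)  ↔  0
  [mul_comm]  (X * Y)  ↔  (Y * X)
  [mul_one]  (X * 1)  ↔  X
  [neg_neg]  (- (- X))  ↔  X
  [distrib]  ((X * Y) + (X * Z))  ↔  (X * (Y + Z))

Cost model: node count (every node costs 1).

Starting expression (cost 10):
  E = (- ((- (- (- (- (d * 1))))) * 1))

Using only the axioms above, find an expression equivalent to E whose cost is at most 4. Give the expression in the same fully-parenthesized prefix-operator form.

1. [neg_neg →] (- (- (- (d * 1))))  →  (- (d * 1));  E = (- ((- (- (d * 1))) * 1))
2. [mul_one →] ((- (- (d * 1))) * 1)  →  (- (- (d * 1)));  E = (- (- (- (d * 1))))
3. [neg_neg →] (- (- (- (d * 1))))  →  (- (d * 1));  cost 4 ≤ 4, done

(- (d * 1))   [cost 4]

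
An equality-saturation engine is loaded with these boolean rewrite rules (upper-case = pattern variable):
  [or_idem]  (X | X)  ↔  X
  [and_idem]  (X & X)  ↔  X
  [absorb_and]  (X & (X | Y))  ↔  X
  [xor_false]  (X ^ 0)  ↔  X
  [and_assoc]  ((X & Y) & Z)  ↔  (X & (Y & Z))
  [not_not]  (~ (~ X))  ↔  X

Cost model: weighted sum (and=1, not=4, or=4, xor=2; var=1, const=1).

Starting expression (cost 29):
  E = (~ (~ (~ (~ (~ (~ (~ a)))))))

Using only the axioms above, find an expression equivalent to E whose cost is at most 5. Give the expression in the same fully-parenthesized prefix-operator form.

step 1: not_not (→) rewrites (~ (~ (~ (~ a)))) into (~ (~ a)), now (~ (~ (~ (~ (~ a)))))
step 2: not_not (→) rewrites (~ (~ (~ (~ a)))) into (~ (~ a)), now (~ (~ (~ a)))
step 3: not_not (→) rewrites (~ (~ a)) into a, reaching cost 5 (bound 5)

(~ a)   [cost 5]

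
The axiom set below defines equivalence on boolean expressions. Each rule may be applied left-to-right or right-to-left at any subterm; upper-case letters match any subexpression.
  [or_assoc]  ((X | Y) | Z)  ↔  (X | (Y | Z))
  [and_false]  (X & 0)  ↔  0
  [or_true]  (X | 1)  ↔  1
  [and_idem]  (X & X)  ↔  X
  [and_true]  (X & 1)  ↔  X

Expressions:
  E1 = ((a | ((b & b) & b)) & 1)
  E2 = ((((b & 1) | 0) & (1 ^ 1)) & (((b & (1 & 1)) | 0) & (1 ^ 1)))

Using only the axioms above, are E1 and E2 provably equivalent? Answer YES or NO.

NO

All listed rules preserve value, hence provable equivalence implies equal values everywhere; look for a separating assignment.
a=0, b=1 gives E1 ↦ 1, E2 ↦ 0; values differ ⇒ not provably equivalent.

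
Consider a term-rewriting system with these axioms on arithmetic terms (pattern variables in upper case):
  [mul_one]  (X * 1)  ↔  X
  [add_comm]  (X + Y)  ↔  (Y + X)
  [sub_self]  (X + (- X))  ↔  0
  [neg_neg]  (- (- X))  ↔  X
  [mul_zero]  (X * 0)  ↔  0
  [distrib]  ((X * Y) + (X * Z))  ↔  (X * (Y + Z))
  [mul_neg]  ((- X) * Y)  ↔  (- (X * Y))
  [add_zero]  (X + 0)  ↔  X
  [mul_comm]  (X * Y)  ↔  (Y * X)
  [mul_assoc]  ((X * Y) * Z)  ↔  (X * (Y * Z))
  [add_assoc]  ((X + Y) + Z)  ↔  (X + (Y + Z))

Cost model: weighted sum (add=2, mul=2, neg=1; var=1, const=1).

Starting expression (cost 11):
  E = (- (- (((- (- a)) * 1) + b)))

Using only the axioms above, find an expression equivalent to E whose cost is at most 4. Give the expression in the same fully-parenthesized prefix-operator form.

(1) (- (- a))  =[neg_neg →]=  a    ⊢ (- (- ((a * 1) + b)))
(2) (a * 1)  =[mul_one →]=  a    ⊢ (- (- (a + b)))
(3) (- (- (a + b)))  =[neg_neg →]=  (a + b)    ⊢ cost 4, within 4

(a + b)   [cost 4]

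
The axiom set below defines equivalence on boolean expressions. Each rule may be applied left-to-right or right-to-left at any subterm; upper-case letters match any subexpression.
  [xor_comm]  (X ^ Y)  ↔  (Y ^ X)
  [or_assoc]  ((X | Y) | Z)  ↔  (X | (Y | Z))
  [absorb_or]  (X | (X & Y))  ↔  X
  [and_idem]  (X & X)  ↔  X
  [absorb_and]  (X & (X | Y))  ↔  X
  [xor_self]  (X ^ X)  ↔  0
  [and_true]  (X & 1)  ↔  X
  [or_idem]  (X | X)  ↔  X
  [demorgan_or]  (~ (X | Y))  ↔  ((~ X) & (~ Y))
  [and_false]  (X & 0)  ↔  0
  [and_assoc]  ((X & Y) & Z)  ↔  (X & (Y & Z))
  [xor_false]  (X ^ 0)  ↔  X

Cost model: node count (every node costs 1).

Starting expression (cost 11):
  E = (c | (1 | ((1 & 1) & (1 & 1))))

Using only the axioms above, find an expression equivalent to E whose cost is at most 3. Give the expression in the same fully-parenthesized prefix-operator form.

(c | 1)   [cost 3]

step 1: and_idem (→) rewrites ((1 & 1) & (1 & 1)) into (1 & 1), now (c | (1 | (1 & 1)))
step 2: and_idem (→) rewrites (1 & 1) into 1, now (c | (1 | 1))
step 3: or_idem (→) rewrites (1 | 1) into 1, reaching cost 3 (bound 3)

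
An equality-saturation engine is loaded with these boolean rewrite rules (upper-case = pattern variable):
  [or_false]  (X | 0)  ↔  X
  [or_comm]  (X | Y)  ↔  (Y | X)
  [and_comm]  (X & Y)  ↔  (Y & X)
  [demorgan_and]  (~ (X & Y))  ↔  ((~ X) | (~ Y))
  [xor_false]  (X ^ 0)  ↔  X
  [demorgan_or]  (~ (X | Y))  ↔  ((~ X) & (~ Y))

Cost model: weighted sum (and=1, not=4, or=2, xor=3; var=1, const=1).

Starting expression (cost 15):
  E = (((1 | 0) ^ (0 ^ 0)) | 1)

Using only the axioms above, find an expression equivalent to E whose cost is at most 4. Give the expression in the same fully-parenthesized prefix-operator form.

step 1: or_false (→) rewrites (1 | 0) into 1, now ((1 ^ (0 ^ 0)) | 1)
step 2: xor_false (→) rewrites (0 ^ 0) into 0, now ((1 ^ 0) | 1)
step 3: xor_false (→) rewrites (1 ^ 0) into 1, reaching cost 4 (bound 4)

(1 | 1)   [cost 4]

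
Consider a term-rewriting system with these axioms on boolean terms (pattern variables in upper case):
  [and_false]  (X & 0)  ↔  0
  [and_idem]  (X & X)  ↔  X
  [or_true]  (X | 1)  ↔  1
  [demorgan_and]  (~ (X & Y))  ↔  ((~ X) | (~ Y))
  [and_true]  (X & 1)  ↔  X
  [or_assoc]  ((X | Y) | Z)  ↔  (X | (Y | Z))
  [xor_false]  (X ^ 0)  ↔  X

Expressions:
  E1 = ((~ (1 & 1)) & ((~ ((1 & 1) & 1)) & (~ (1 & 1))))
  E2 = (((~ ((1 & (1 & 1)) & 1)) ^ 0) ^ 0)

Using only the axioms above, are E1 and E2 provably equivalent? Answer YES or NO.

(1) (1 & 1)  =[and_true →]=  1    ⊢ ((~ (1 & 1)) & ((~ (1 & 1)) & (~ (1 & 1))))
(2) ((~ (1 & 1)) & (~ (1 & 1)))  =[and_idem →]=  (~ (1 & 1))    ⊢ ((~ (1 & 1)) & (~ (1 & 1)))
(3) ((~ (1 & 1)) & (~ (1 & 1)))  =[and_idem →]=  (~ (1 & 1))
(4) (1 & 1)  =[and_true →]=  1    ⊢ (~ 1)
(5) (~ 1)  =[xor_false ←]=  ((~ 1) ^ 0)
(6) (~ 1)  =[xor_false ←]=  ((~ 1) ^ 0)    ⊢ (((~ 1) ^ 0) ^ 0)
(7) 1  =[and_true ←]=  (1 & 1)    ⊢ (((~ (1 & 1)) ^ 0) ^ 0)
(8) 1  =[and_idem ←]=  (1 & 1)    ⊢ (((~ ((1 & 1) & 1)) ^ 0) ^ 0)
(9) 1  =[and_idem ←]=  (1 & 1)    ⊢ E2

YES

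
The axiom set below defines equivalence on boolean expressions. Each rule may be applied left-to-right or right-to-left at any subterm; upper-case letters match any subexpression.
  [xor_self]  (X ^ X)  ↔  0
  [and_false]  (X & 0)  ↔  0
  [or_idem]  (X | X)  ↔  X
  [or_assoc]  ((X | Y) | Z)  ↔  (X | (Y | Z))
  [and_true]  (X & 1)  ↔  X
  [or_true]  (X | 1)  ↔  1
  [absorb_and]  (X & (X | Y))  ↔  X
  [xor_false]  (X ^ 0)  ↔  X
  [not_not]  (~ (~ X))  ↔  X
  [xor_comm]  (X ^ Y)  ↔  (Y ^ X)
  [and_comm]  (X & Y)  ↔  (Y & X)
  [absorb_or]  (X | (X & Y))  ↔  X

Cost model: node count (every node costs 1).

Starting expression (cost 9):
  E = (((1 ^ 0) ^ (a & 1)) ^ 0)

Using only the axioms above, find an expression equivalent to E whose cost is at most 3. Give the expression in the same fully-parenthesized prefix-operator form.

1. [xor_false →] (1 ^ 0)  →  1;  E = ((1 ^ (a & 1)) ^ 0)
2. [xor_false →] ((1 ^ (a & 1)) ^ 0)  →  (1 ^ (a & 1))
3. [and_true →] (a & 1)  →  a;  cost 3 ≤ 3, done

(1 ^ a)   [cost 3]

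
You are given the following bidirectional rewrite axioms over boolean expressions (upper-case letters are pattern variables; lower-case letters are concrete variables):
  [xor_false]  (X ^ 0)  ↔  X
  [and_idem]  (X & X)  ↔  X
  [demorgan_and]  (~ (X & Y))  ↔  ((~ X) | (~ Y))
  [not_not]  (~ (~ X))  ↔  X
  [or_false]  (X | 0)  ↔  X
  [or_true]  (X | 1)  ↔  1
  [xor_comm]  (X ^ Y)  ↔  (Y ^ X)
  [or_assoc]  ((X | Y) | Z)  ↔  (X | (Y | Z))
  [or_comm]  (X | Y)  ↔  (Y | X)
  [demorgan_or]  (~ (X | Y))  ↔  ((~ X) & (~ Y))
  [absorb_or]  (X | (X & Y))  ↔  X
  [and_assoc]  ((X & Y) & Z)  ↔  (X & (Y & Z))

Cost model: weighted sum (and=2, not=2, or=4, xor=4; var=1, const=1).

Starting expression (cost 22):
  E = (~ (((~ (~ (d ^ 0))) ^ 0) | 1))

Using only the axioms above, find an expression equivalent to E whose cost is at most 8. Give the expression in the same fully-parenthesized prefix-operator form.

1. [not_not →] (~ (~ (d ^ 0)))  →  (d ^ 0);  E = (~ (((d ^ 0) ^ 0) | 1))
2. [xor_false →] ((d ^ 0) ^ 0)  →  (d ^ 0);  E = (~ ((d ^ 0) | 1))
3. [xor_false →] (d ^ 0)  →  d;  cost 8 ≤ 8, done

(~ (d | 1))   [cost 8]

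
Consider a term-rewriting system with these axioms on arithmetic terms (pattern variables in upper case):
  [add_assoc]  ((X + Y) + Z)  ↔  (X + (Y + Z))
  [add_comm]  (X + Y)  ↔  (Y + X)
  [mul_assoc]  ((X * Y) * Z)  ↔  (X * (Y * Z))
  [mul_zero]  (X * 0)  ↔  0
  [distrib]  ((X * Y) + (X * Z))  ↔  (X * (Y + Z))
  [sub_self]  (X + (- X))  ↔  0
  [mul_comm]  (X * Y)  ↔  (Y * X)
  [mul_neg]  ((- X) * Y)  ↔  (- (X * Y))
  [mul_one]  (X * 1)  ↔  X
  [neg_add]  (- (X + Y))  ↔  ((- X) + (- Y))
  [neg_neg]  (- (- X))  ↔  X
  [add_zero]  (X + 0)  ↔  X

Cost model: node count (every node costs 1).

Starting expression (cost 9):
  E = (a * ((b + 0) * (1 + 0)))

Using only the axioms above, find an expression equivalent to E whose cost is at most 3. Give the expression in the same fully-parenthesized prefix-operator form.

1. [add_zero →] (b + 0)  →  b;  E = (a * (b * (1 + 0)))
2. [add_zero →] (1 + 0)  →  1;  E = (a * (b * 1))
3. [mul_one →] (b * 1)  →  b;  cost 3 ≤ 3, done

(a * b)   [cost 3]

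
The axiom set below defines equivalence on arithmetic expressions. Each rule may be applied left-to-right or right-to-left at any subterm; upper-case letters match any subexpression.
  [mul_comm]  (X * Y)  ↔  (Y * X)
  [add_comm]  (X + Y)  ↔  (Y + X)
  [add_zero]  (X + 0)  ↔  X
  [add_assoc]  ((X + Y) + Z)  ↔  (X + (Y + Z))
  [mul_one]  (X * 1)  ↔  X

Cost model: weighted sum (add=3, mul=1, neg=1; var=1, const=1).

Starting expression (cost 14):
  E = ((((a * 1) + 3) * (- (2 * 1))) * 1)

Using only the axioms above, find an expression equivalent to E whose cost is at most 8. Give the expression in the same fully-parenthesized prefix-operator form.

(1) (2 * 1)  =[mul_one →]=  2    ⊢ ((((a * 1) + 3) * (- 2)) * 1)
(2) ((((a * 1) + 3) * (- 2)) * 1)  =[mul_one →]=  (((a * 1) + 3) * (- 2))
(3) (a * 1)  =[mul_one →]=  a    ⊢ cost 8, within 8

((a + 3) * (- 2))   [cost 8]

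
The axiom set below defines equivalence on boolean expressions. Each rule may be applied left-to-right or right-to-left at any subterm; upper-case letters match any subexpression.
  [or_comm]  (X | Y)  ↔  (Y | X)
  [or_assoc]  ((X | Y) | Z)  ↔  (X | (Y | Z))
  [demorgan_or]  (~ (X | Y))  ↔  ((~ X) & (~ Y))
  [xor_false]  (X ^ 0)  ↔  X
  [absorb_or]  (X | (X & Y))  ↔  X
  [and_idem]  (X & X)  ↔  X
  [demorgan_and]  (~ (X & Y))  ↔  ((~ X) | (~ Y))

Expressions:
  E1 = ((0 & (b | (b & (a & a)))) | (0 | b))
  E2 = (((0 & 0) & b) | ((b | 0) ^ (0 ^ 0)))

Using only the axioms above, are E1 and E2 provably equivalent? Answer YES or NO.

1. [and_idem →] (a & a)  →  a;  E1 = ((0 & (b | (b & a))) | (0 | b))
2. [absorb_or →] (b | (b & a))  →  b;  E1 = ((0 & b) | (0 | b))
3. [or_comm →] (0 | b)  →  (b | 0);  E1 = ((0 & b) | (b | 0))
4. [xor_false ←] (b | 0)  →  ((b | 0) ^ 0);  E1 = ((0 & b) | ((b | 0) ^ 0))
5. [xor_false ←] 0  →  (0 ^ 0);  E1 = ((0 & b) | ((b | 0) ^ (0 ^ 0)))
6. [and_idem ←] 0  →  (0 & 0);  this is E2

YES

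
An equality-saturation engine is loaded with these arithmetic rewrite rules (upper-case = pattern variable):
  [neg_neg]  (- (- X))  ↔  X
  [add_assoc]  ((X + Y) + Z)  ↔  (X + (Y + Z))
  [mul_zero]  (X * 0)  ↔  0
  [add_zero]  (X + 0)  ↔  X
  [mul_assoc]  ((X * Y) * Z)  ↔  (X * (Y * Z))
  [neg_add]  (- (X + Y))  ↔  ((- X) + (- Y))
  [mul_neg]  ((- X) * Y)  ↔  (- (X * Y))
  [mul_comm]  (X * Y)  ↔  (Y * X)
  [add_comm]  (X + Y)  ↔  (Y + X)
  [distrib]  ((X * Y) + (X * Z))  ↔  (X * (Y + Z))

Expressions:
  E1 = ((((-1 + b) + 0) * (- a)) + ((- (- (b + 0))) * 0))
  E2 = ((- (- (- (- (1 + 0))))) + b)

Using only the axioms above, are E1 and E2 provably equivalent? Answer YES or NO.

Every axiom is a valid identity, so a rewrite proof would force E1 and E2 to agree under every assignment.
At a=0, b=0: E1 = 0 but E2 = 1; they differ, so no derivation exists.

NO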